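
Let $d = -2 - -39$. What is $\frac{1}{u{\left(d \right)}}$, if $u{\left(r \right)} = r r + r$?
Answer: $\frac{1}{1406} \approx 0.00071124$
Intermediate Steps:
$d = 37$ ($d = -2 + 39 = 37$)
$u{\left(r \right)} = r + r^{2}$ ($u{\left(r \right)} = r^{2} + r = r + r^{2}$)
$\frac{1}{u{\left(d \right)}} = \frac{1}{37 \left(1 + 37\right)} = \frac{1}{37 \cdot 38} = \frac{1}{1406}$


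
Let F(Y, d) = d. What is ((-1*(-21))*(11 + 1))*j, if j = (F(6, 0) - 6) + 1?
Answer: -1260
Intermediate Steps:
j = -5 (j = (0 - 6) + 1 = -6 + 1 = -5)
((-1*(-21))*(11 + 1))*j = ((-1*(-21))*(11 + 1))*(-5) = (21*12)*(-5) = 252*(-5) = -1260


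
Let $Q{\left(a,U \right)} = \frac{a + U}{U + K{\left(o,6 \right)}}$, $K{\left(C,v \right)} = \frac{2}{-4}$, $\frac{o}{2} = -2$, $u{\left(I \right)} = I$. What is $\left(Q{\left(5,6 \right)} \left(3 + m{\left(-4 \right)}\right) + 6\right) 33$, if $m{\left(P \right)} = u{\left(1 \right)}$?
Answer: $462$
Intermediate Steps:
$o = -4$ ($o = 2 \left(-2\right) = -4$)
$K{\left(C,v \right)} = - \frac{1}{2}$ ($K{\left(C,v \right)} = 2 \left(- \frac{1}{4}\right) = - \frac{1}{2}$)
$m{\left(P \right)} = 1$
$Q{\left(a,U \right)} = \frac{U + a}{- \frac{1}{2} + U}$ ($Q{\left(a,U \right)} = \frac{a + U}{U - \frac{1}{2}} = \frac{U + a}{- \frac{1}{2} + U}$)
$\left(Q{\left(5,6 \right)} \left(3 + m{\left(-4 \right)}\right) + 6\right) 33 = \left(\frac{2 \left(6 + 5\right)}{-1 + 2 \cdot 6} \left(3 + 1\right) + 6\right) 33 = \left(2 \frac{1}{-1 + 12} \cdot 11 \cdot 4 + 6\right) 33 = \left(2 \cdot \frac{1}{11} \cdot 11 \cdot 4 + 6\right) 33 = \left(2 \cdot 4 + 6\right) 33 = \left(8 + 6\right) 33 = 14 \cdot 33 = 462$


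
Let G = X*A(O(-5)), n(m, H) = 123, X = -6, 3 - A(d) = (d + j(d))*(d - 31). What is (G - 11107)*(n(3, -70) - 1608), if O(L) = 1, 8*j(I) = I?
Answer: 33642675/2 ≈ 1.6821e+7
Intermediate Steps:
j(I) = I/8
A(d) = 3 - 9*d*(-31 + d)/8 (A(d) = 3 - (d + d/8)*(d - 31) = 3 - 9*d/8*(-31 + d) = 3 - 9*d*(-31 + d)/8)
G = -441/2 (G = -6*(3 - 9/8*1² + (279/8)*1) = -6*(3 - 9/8*1 + 279/8) = -6*(3 - 9/8 + 279/8) = -6*147/4 = -441/2 ≈ -220.50)
(G - 11107)*(n(3, -70) - 1608) = (-441/2 - 11107)*(123 - 1608) = -22655/2*(-1485) = 33642675/2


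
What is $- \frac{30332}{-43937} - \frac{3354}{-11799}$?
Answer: $\frac{168417322}{172804221} \approx 0.97461$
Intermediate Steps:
$- \frac{30332}{-43937} - \frac{3354}{-11799} = \left(-30332\right) \left(- \frac{1}{43937}\right) - - \frac{1118}{3933} = \frac{30332}{43937} + \frac{1118}{3933} = \frac{168417322}{172804221}$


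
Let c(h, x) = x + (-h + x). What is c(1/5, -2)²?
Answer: 441/25 ≈ 17.640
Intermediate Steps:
c(h, x) = -h + 2*x (c(h, x) = x + (x - h) = -h + 2*x)
c(1/5, -2)² = (-1/5 + 2*(-2))² = (-1*⅕ - 4)² = (-⅕ - 4)² = (-21/5)² = 441/25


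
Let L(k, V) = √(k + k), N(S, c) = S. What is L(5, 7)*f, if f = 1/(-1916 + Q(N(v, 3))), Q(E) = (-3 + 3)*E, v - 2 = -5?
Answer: -√10/1916 ≈ -0.0016505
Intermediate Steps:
v = -3 (v = 2 - 5 = -3)
L(k, V) = √2*√k (L(k, V) = √(2*k) = √2*√k)
Q(E) = 0 (Q(E) = 0*E = 0)
f = -1/1916 (f = 1/(-1916 + 0) = 1/(-1916) = -1/1916 ≈ -0.00052192)
L(5, 7)*f = (√2*√5)*(-1/1916) = √10*(-1/1916) = -√10/1916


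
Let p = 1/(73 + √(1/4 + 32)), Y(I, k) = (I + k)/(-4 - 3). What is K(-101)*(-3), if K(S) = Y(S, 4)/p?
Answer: -21243/7 - 291*√129/14 ≈ -3270.8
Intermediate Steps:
Y(I, k) = -I/7 - k/7 (Y(I, k) = (I + k)/(-7) = (I + k)*(-⅐) = -I/7 - k/7)
p = 1/(73 + √129/2) (p = 1/(73 + √(¼ + 32)) = 1/(73 + √(129/4)) = 1/(73 + √129/2) ≈ 0.012710)
K(S) = (-4/7 - S/7)/(292/21187 - 2*√129/21187) (K(S) = (-S/7 - ⅐*4)/(292/21187 - 2*√129/21187) = (-S/7 - 4/7)/(292/21187 - 2*√129/21187) = (-4/7 - S/7)/(292/21187 - 2*√129/21187))
K(-101)*(-3) = (-292/7 - 73/7*(-101) - 2*√129/7 - 1/14*(-101)*√129)*(-3) = (-292/7 + 7373/7 - 2*√129/7 + 101*√129/14)*(-3) = (7081/7 + 97*√129/14)*(-3) = -21243/7 - 291*√129/14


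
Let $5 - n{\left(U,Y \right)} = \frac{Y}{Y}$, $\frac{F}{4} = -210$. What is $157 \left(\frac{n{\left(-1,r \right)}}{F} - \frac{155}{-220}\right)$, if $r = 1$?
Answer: $\frac{507581}{4620} \approx 109.87$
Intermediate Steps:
$F = -840$ ($F = 4 \left(-210\right) = -840$)
$n{\left(U,Y \right)} = 4$ ($n{\left(U,Y \right)} = 5 - \frac{Y}{Y} = 5 - 1 = 4$)
$157 \left(\frac{n{\left(-1,r \right)}}{F} - \frac{155}{-220}\right) = 157 \left(\frac{4}{-840} - \frac{155}{-220}\right) = 157 \left(4 \left(- \frac{1}{840}\right) - - \frac{31}{44}\right) = 157 \left(- \frac{1}{210} + \frac{31}{44}\right) = 157 \cdot \frac{3233}{4620} = \frac{507581}{4620}$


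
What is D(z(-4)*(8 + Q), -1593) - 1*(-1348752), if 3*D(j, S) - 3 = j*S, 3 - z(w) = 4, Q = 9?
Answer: 1357780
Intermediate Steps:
z(w) = -1 (z(w) = 3 - 1*4 = 3 - 4 = -1)
D(j, S) = 1 + S*j/3 (D(j, S) = 1 + (j*S)/3 = 1 + (S*j)/3 = 1 + S*j/3)
D(z(-4)*(8 + Q), -1593) - 1*(-1348752) = (1 + (⅓)*(-1593)*(-(8 + 9))) - 1*(-1348752) = (1 + (⅓)*(-1593)*(-1*17)) + 1348752 = (1 + (⅓)*(-1593)*(-17)) + 1348752 = (1 + 9027) + 1348752 = 9028 + 1348752 = 1357780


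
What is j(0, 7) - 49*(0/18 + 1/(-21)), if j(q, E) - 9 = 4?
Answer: 46/3 ≈ 15.333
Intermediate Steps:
j(q, E) = 13 (j(q, E) = 9 + 4 = 13)
j(0, 7) - 49*(0/18 + 1/(-21)) = 13 - 49*(0/18 + 1/(-21)) = 13 - 49*(0*(1/18) + 1*(-1/21)) = 13 - 49*(0 - 1/21) = 13 - 49*(-1/21) = 13 + 7/3 = 46/3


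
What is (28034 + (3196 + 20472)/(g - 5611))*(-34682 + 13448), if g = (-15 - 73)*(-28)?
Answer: -624274857740/1049 ≈ -5.9511e+8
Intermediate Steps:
g = 2464 (g = -88*(-28) = 2464)
(28034 + (3196 + 20472)/(g - 5611))*(-34682 + 13448) = (28034 + (3196 + 20472)/(2464 - 5611))*(-34682 + 13448) = (28034 + 23668/(-3147))*(-21234) = (28034 + 23668*(-1/3147))*(-21234) = (28034 - 23668/3147)*(-21234) = (88199330/3147)*(-21234) = -624274857740/1049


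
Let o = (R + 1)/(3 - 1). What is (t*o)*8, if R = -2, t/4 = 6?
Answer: -96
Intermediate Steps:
t = 24 (t = 4*6 = 24)
o = -½ (o = (-2 + 1)/(3 - 1) = -1/2 = -1*½ = -½ ≈ -0.50000)
(t*o)*8 = (24*(-½))*8 = -12*8 = -96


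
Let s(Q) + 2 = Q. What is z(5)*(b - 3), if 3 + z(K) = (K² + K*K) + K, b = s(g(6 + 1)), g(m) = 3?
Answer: -104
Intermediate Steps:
s(Q) = -2 + Q
b = 1 (b = -2 + 3 = 1)
z(K) = -3 + K + 2*K² (z(K) = -3 + ((K² + K*K) + K) = -3 + ((K² + K²) + K) = -3 + (2*K² + K) = -3 + (K + 2*K²) = -3 + K + 2*K²)
z(5)*(b - 3) = (-3 + 5 + 2*5²)*(1 - 3) = (-3 + 5 + 2*25)*(-2) = (-3 + 5 + 50)*(-2) = 52*(-2) = -104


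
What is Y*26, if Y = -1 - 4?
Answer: -130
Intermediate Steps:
Y = -5
Y*26 = -5*26 = -130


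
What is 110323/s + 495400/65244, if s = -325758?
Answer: 4282849983/590382082 ≈ 7.2544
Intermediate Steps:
110323/s + 495400/65244 = 110323/(-325758) + 495400/65244 = 110323*(-1/325758) + 495400*(1/65244) = -110323/325758 + 123850/16311 = 4282849983/590382082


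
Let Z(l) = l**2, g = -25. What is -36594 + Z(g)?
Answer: -35969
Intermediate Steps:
-36594 + Z(g) = -36594 + (-25)**2 = -36594 + 625 = -35969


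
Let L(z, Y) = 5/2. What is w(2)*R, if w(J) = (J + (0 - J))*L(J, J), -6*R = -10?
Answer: 0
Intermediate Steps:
L(z, Y) = 5/2 (L(z, Y) = 5*(½) = 5/2)
R = 5/3 (R = -⅙*(-10) = 5/3 ≈ 1.6667)
w(J) = 0 (w(J) = (J + (0 - J))*(5/2) = (J - J)*(5/2) = 0*(5/2) = 0)
w(2)*R = 0*(5/3) = 0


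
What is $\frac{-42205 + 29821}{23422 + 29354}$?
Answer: $- \frac{172}{733} \approx -0.23465$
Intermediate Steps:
$\frac{-42205 + 29821}{23422 + 29354} = - \frac{12384}{52776} = \left(-12384\right) \frac{1}{52776} = - \frac{172}{733}$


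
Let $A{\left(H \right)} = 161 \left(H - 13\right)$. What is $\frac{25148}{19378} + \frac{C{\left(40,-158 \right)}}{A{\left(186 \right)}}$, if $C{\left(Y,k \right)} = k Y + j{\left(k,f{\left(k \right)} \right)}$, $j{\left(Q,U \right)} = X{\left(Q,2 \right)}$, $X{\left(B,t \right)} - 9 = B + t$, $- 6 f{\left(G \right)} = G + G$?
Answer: $\frac{287564859}{269867717} \approx 1.0656$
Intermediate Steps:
$f{\left(G \right)} = - \frac{G}{3}$ ($f{\left(G \right)} = - \frac{G + G}{6} = - \frac{2 G}{6} = - \frac{G}{3}$)
$X{\left(B,t \right)} = 9 + B + t$ ($X{\left(B,t \right)} = 9 + \left(B + t\right) = 9 + B + t$)
$j{\left(Q,U \right)} = 11 + Q$ ($j{\left(Q,U \right)} = 9 + Q + 2 = 11 + Q$)
$C{\left(Y,k \right)} = 11 + k + Y k$ ($C{\left(Y,k \right)} = k Y + \left(11 + k\right) = Y k + \left(11 + k\right) = 11 + k + Y k$)
$A{\left(H \right)} = -2093 + 161 H$ ($A{\left(H \right)} = 161 \left(-13 + H\right) = -2093 + 161 H$)
$\frac{25148}{19378} + \frac{C{\left(40,-158 \right)}}{A{\left(186 \right)}} = \frac{25148}{19378} + \frac{11 - 158 + 40 \left(-158\right)}{-2093 + 161 \cdot 186} = 25148 \cdot \frac{1}{19378} + \frac{11 - 158 - 6320}{-2093 + 29946} = \frac{12574}{9689} - \frac{6467}{27853} = \frac{287564859}{269867717}$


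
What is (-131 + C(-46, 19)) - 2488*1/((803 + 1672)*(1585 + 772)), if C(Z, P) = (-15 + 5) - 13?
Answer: -898373038/5833575 ≈ -154.00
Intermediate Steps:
C(Z, P) = -23 (C(Z, P) = -10 - 13 = -23)
(-131 + C(-46, 19)) - 2488*1/((803 + 1672)*(1585 + 772)) = (-131 - 23) - 2488*1/((803 + 1672)*(1585 + 772)) = -154 - 2488/(2475*2357) = -154 - 2488/5833575 = -898373038/5833575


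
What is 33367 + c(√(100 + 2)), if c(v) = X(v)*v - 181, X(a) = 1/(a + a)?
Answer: 66373/2 ≈ 33187.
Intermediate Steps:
X(a) = 1/(2*a)
c(v) = -361/2 (c(v) = (1/(2*v))*v - 181 = ½ - 181 = -361/2)
33367 + c(√(100 + 2)) = 33367 - 361/2 = 66373/2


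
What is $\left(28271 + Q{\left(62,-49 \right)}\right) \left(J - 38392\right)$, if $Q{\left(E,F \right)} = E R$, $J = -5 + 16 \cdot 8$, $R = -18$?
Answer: $-1039194695$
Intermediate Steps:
$J = 123$ ($J = -5 + 128 = 123$)
$Q{\left(E,F \right)} = - 18 E$ ($Q{\left(E,F \right)} = E \left(-18\right) = - 18 E$)
$\left(28271 + Q{\left(62,-49 \right)}\right) \left(J - 38392\right) = \left(28271 - 1116\right) \left(123 - 38392\right) = \left(28271 - 1116\right) \left(-38269\right) = 27155 \left(-38269\right) = -1039194695$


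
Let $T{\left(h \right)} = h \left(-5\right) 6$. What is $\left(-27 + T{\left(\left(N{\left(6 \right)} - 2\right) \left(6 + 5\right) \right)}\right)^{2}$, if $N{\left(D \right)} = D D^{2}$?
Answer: $4990998609$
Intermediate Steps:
$N{\left(D \right)} = D^{3}$
$T{\left(h \right)} = - 30 h$ ($T{\left(h \right)} = - 5 h 6 = - 30 h$)
$\left(-27 + T{\left(\left(N{\left(6 \right)} - 2\right) \left(6 + 5\right) \right)}\right)^{2} = \left(-27 - 30 \left(6^{3} - 2\right) \left(6 + 5\right)\right)^{2} = \left(-27 - 30 \left(216 - 2\right) 11\right)^{2} = \left(-27 - 30 \cdot 214 \cdot 11\right)^{2} = \left(-27 - 70620\right)^{2} = \left(-70647\right)^{2} = 4990998609$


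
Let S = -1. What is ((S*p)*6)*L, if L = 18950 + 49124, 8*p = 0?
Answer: 0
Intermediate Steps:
p = 0 (p = (1/8)*0 = 0)
L = 68074
((S*p)*6)*L = (-1*0*6)*68074 = (0*6)*68074 = 0*68074 = 0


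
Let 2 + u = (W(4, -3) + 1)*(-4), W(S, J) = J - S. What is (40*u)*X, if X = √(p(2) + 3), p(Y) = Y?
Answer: 880*√5 ≈ 1967.7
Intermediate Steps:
X = √5 (X = √(2 + 3) = √5 ≈ 2.2361)
u = 22 (u = -2 + ((-3 - 1*4) + 1)*(-4) = -2 + ((-3 - 4) + 1)*(-4) = -2 + (-7 + 1)*(-4) = -2 - 6*(-4) = -2 + 24 = 22)
(40*u)*X = (40*22)*√5 = 880*√5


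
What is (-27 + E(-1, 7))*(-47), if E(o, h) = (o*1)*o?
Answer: 1222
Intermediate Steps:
E(o, h) = o² (E(o, h) = o*o = o²)
(-27 + E(-1, 7))*(-47) = (-27 + (-1)²)*(-47) = (-27 + 1)*(-47) = -26*(-47) = 1222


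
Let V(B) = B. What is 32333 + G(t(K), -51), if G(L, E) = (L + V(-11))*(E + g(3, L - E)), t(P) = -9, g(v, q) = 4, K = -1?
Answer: 33273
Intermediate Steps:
G(L, E) = (-11 + L)*(4 + E) (G(L, E) = (L - 11)*(E + 4) = (-11 + L)*(4 + E))
32333 + G(t(K), -51) = 32333 + (-44 - 11*(-51) + 4*(-9) - 51*(-9)) = 32333 + (-44 + 561 - 36 + 459) = 32333 + 940 = 33273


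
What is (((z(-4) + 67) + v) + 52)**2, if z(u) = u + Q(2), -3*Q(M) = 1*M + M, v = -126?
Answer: 1369/9 ≈ 152.11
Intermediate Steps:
Q(M) = -2*M/3 (Q(M) = -(1*M + M)/3 = -(M + M)/3 = -2*M/3)
z(u) = -4/3 + u (z(u) = u - 2/3*2 = u - 4/3 = -4/3 + u)
(((z(-4) + 67) + v) + 52)**2 = ((((-4/3 - 4) + 67) - 126) + 52)**2 = (((-16/3 + 67) - 126) + 52)**2 = ((185/3 - 126) + 52)**2 = (-193/3 + 52)**2 = (-37/3)**2 = 1369/9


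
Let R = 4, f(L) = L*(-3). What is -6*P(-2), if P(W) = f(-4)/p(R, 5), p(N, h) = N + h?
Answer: -8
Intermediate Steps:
f(L) = -3*L
P(W) = 4/3 (P(W) = (-3*(-4))/(4 + 5) = 12/9 = 12*(⅑) = 4/3)
-6*P(-2) = -6*4/3 = -8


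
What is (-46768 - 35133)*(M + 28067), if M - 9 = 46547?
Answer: -6111698323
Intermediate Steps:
M = 46556 (M = 9 + 46547 = 46556)
(-46768 - 35133)*(M + 28067) = (-46768 - 35133)*(46556 + 28067) = -81901*74623 = -6111698323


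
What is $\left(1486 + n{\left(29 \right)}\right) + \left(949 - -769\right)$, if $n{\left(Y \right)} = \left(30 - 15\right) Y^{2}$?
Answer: $15819$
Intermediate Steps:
$n{\left(Y \right)} = 15 Y^{2}$
$\left(1486 + n{\left(29 \right)}\right) + \left(949 - -769\right) = \left(1486 + 15 \cdot 29^{2}\right) + \left(949 - -769\right) = \left(1486 + 15 \cdot 841\right) + \left(949 + 769\right) = \left(1486 + 12615\right) + 1718 = 14101 + 1718 = 15819$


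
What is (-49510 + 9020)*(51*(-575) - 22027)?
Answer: 2079242480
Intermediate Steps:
(-49510 + 9020)*(51*(-575) - 22027) = -40490*(-29325 - 22027) = -40490*(-51352) = 2079242480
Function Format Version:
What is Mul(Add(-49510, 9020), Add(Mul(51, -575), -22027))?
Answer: 2079242480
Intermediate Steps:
Mul(Add(-49510, 9020), Add(Mul(51, -575), -22027)) = Mul(-40490, Add(-29325, -22027)) = Mul(-40490, -51352) = 2079242480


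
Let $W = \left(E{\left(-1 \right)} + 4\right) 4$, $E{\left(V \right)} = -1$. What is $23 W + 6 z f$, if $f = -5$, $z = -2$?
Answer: $336$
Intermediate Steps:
$W = 12$ ($W = \left(-1 + 4\right) 4 = 3 \cdot 4 = 12$)
$23 W + 6 z f = 23 \cdot 12 + 6 \left(-2\right) \left(-5\right) = 276 - -60 = 276 + 60 = 336$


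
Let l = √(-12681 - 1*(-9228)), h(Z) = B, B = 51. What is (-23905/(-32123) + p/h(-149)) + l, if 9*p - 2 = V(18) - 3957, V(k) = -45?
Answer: -16788515/2106351 + I*√3453 ≈ -7.9704 + 58.762*I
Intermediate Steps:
p = -4000/9 (p = 2/9 + (-45 - 3957)/9 = 2/9 + (⅑)*(-4002) = 2/9 - 1334/3 = -4000/9 ≈ -444.44)
h(Z) = 51
l = I*√3453 (l = √(-12681 + 9228) = √(-3453) = I*√3453 ≈ 58.762*I)
(-23905/(-32123) + p/h(-149)) + l = (-23905/(-32123) - 4000/9/51) + I*√3453 = (-23905*(-1/32123) - 4000/9*1/51) + I*√3453 = (3415/4589 - 4000/459) + I*√3453 = -16788515/2106351 + I*√3453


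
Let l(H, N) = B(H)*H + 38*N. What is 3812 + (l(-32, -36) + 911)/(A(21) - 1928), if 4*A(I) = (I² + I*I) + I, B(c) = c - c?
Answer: 25957736/6809 ≈ 3812.3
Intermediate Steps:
B(c) = 0
l(H, N) = 38*N (l(H, N) = 0*H + 38*N = 0 + 38*N = 38*N)
A(I) = I²/2 + I/4 (A(I) = ((I² + I*I) + I)/4 = ((I² + I²) + I)/4 = (2*I² + I)/4 = (I + 2*I²)/4 = I²/2 + I/4)
3812 + (l(-32, -36) + 911)/(A(21) - 1928) = 3812 + (38*(-36) + 911)/((¼)*21*(1 + 2*21) - 1928) = 3812 + (-1368 + 911)/((¼)*21*(1 + 42) - 1928) = 3812 - 457/((¼)*21*43 - 1928) = 3812 - 457/(903/4 - 1928) = 3812 - 457/(-6809/4) = 3812 - 457*(-4/6809) = 3812 + 1828/6809 = 25957736/6809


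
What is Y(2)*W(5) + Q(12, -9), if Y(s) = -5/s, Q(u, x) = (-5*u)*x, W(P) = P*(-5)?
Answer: 1205/2 ≈ 602.50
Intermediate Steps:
W(P) = -5*P
Q(u, x) = -5*u*x
Y(2)*W(5) + Q(12, -9) = (-5/2)*(-5*5) - 5*12*(-9) = -5*½*(-25) + 540 = -5/2*(-25) + 540 = 125/2 + 540 = 1205/2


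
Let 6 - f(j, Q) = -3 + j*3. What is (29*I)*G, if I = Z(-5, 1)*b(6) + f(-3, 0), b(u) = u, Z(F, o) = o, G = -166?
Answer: -115536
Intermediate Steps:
f(j, Q) = 9 - 3*j (f(j, Q) = 6 - (-3 + j*3) = 6 - (-3 + 3*j) = 6 + (3 - 3*j) = 9 - 3*j)
I = 24 (I = 1*6 + (9 - 3*(-3)) = 6 + (9 + 9) = 6 + 18 = 24)
(29*I)*G = (29*24)*(-166) = 696*(-166) = -115536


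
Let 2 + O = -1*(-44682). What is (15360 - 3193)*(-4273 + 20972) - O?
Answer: 203132053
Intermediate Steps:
O = 44680 (O = -2 - 1*(-44682) = -2 + 44682 = 44680)
(15360 - 3193)*(-4273 + 20972) - O = (15360 - 3193)*(-4273 + 20972) - 1*44680 = 12167*16699 - 44680 = 203176733 - 44680 = 203132053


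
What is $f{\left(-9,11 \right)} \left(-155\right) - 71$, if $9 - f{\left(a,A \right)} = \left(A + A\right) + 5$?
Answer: $2719$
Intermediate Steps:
$f{\left(a,A \right)} = 4 - 2 A$ ($f{\left(a,A \right)} = 9 - \left(\left(A + A\right) + 5\right) = 9 - \left(2 A + 5\right) = 9 - \left(5 + 2 A\right) = 4 - 2 A$)
$f{\left(-9,11 \right)} \left(-155\right) - 71 = \left(4 - 22\right) \left(-155\right) - 71 = \left(-18\right) \left(-155\right) - 71 = 2790 - 71 = 2719$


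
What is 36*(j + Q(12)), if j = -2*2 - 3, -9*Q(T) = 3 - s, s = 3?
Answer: -252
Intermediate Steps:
Q(T) = 0 (Q(T) = -(3 - 1*3)/9 = -(3 - 3)/9 = -⅑*0 = 0)
j = -7 (j = -4 - 3 = -7)
36*(j + Q(12)) = 36*(-7 + 0) = 36*(-7) = -252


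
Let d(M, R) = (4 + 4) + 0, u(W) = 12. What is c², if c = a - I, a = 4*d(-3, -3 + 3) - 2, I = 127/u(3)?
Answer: 54289/144 ≈ 377.01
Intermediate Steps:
I = 127/12 ≈ 10.583
d(M, R) = 8 (d(M, R) = 8 + 0 = 8)
a = 30 (a = 4*8 - 2 = 32 - 2 = 30)
c = 233/12 (c = 30 - 1*127/12 = 30 - 127/12 = 233/12 ≈ 19.417)
c² = (233/12)² = 54289/144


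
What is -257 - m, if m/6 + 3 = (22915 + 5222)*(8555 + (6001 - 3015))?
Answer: -1948374941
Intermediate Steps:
m = 1948374684 (m = -18 + 6*((22915 + 5222)*(8555 + (6001 - 3015))) = -18 + 6*(28137*(8555 + 2986)) = -18 + 6*(28137*11541) = -18 + 6*324729117 = -18 + 1948374702 = 1948374684)
-257 - m = -257 - 1*1948374684 = -257 - 1948374684 = -1948374941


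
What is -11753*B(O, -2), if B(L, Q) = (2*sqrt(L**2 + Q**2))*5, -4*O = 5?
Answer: -58765*sqrt(89)/2 ≈ -2.7719e+5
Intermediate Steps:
O = -5/4 (O = -1/4*5 = -5/4 ≈ -1.2500)
B(L, Q) = 10*sqrt(L**2 + Q**2)
-11753*B(O, -2) = -117530*sqrt((-5/4)**2 + (-2)**2) = -117530*sqrt(25/16 + 4) = -117530*sqrt(89/16) = -117530*sqrt(89)/4 = -58765*sqrt(89)/2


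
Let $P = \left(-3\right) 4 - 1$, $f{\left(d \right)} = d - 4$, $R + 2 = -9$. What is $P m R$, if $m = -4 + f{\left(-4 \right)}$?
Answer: $-1716$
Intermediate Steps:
$R = -11$ ($R = -2 - 9 = -11$)
$f{\left(d \right)} = -4 + d$
$P = -13$ ($P = -12 - 1 = -13$)
$m = -12$ ($m = -4 - 8 = -12$)
$P m R = \left(-13\right) \left(-12\right) \left(-11\right) = 156 \left(-11\right) = -1716$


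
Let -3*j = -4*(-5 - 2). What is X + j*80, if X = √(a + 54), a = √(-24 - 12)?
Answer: -2240/3 + √(54 + 6*I) ≈ -739.31 + 0.40762*I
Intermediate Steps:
a = 6*I (a = √(-36) = 6*I ≈ 6.0*I)
j = -28/3 (j = -(-4)*(-5 - 2)/3 = -(-4)*(-7)/3 = -⅓*28 = -28/3 ≈ -9.3333)
X = √(54 + 6*I) (X = √(6*I + 54) = √(54 + 6*I) ≈ 7.3598 + 0.40762*I)
X + j*80 = √(54 + 6*I) - 28/3*80 = √(54 + 6*I) - 2240/3 = -2240/3 + √(54 + 6*I)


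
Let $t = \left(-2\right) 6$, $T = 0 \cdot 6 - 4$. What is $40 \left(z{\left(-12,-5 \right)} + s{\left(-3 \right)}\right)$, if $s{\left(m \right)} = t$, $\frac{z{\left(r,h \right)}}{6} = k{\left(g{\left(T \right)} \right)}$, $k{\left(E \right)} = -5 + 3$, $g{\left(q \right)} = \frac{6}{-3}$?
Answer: $-960$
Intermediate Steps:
$T = -4$ ($T = 0 - 4 = -4$)
$g{\left(q \right)} = -2$ ($g{\left(q \right)} = 6 \left(- \frac{1}{3}\right) = -2$)
$k{\left(E \right)} = -2$
$t = -12$
$z{\left(r,h \right)} = -12$ ($z{\left(r,h \right)} = 6 \left(-2\right) = -12$)
$s{\left(m \right)} = -12$
$40 \left(z{\left(-12,-5 \right)} + s{\left(-3 \right)}\right) = 40 \left(-12 - 12\right) = 40 \left(-24\right) = -960$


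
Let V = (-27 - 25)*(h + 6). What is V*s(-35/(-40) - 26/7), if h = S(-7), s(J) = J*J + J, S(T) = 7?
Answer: -2767713/784 ≈ -3530.2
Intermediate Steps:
s(J) = J + J² (s(J) = J² + J = J + J²)
h = 7
V = -676 (V = (-27 - 25)*(7 + 6) = -52*13 = -676)
V*s(-35/(-40) - 26/7) = -676*(-35/(-40) - 26/7)*(1 + (-35/(-40) - 26/7)) = -676*(-35*(-1/40) - 26*⅐)*(1 + (-35*(-1/40) - 26*⅐)) = -676*(7/8 - 26/7)*(1 + (7/8 - 26/7)) = -(-26871)*(1 - 159/56)/14 = -(-26871)*(-103)/(14*56) = -676*16377/3136 = -2767713/784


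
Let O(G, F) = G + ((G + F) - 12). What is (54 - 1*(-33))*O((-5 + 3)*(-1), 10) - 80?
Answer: 94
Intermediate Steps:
O(G, F) = -12 + F + 2*G (O(G, F) = G + ((F + G) - 12) = G + (-12 + F + G) = -12 + F + 2*G)
(54 - 1*(-33))*O((-5 + 3)*(-1), 10) - 80 = (54 - 1*(-33))*(-12 + 10 + 2*((-5 + 3)*(-1))) - 80 = (54 + 33)*(-12 + 10 + 2*(-2*(-1))) - 80 = 87*(-12 + 10 + 2*2) - 80 = 87*(-12 + 10 + 4) - 80 = 87*2 - 80 = 174 - 80 = 94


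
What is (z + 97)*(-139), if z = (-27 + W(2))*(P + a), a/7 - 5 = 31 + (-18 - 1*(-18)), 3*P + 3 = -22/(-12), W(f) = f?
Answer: 15495581/18 ≈ 8.6087e+5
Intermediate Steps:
P = -7/18 (P = -1 + (-22/(-12))/3 = -1 + (-22*(-1/12))/3 = -1 + (⅓)*(11/6) = -1 + 11/18 = -7/18 ≈ -0.38889)
a = 252 (a = 35 + 7*(31 + (-18 - 1*(-18))) = 35 + 7*(31 + (-18 + 18)) = 35 + 7*(31 + 0) = 35 + 7*31 = 35 + 217 = 252)
z = -113225/18 (z = (-27 + 2)*(-7/18 + 252) = -25*4529/18 = -113225/18 ≈ -6290.3)
(z + 97)*(-139) = (-113225/18 + 97)*(-139) = -111479/18*(-139) = 15495581/18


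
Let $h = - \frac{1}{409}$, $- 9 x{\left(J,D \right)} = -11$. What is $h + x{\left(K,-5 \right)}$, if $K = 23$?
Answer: $\frac{4490}{3681} \approx 1.2198$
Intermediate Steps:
$x{\left(J,D \right)} = \frac{11}{9}$ ($x{\left(J,D \right)} = \left(- \frac{1}{9}\right) \left(-11\right) = \frac{11}{9}$)
$h = - \frac{1}{409}$ ($h = \left(-1\right) \frac{1}{409} = - \frac{1}{409} \approx -0.002445$)
$h + x{\left(K,-5 \right)} = - \frac{1}{409} + \frac{11}{9} = \frac{4490}{3681}$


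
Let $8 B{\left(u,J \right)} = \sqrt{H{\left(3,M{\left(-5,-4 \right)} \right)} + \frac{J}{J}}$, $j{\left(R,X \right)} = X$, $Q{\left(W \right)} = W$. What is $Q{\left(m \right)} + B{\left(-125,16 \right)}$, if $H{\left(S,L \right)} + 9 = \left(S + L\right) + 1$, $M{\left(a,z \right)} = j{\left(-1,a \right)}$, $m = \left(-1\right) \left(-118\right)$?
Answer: $118 + \frac{3 i}{8} \approx 118.0 + 0.375 i$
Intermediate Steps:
$m = 118$
$M{\left(a,z \right)} = a$
$H{\left(S,L \right)} = -8 + L + S$ ($H{\left(S,L \right)} = -9 + \left(\left(S + L\right) + 1\right) = -9 + \left(\left(L + S\right) + 1\right) = -9 + \left(1 + L + S\right) = -8 + L + S$)
$B{\left(u,J \right)} = \frac{3 i}{8}$ ($B{\left(u,J \right)} = \frac{\sqrt{\left(-8 - 5 + 3\right) + \frac{J}{J}}}{8} = \frac{\sqrt{-10 + 1}}{8} = \frac{\sqrt{-9}}{8} = \frac{3 i}{8}$)
$Q{\left(m \right)} + B{\left(-125,16 \right)} = 118 + \frac{3 i}{8}$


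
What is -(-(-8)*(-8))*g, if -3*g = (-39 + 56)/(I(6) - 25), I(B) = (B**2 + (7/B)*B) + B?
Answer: -136/9 ≈ -15.111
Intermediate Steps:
I(B) = 7 + B + B**2 (I(B) = (B**2 + 7) + B = (7 + B**2) + B = 7 + B + B**2)
g = -17/72 (g = -(-39 + 56)/(3*((7 + 6 + 6**2) - 25)) = -17/(3*((7 + 6 + 36) - 25)) = -17/(3*(49 - 25)) = -17/(3*24) = -1/3*17/24 = -17/72 ≈ -0.23611)
-(-(-8)*(-8))*g = -(-(-8)*(-8))*(-17)/72 = -(-1*64)*(-17)/72 = -(-64)*(-17)/72 = -1*136/9 = -136/9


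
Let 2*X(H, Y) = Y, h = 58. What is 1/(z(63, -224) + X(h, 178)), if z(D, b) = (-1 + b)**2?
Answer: 1/50714 ≈ 1.9718e-5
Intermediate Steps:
X(H, Y) = Y/2
1/(z(63, -224) + X(h, 178)) = 1/((-1 - 224)**2 + (1/2)*178) = 1/((-225)**2 + 89) = 1/(50625 + 89) = 1/50714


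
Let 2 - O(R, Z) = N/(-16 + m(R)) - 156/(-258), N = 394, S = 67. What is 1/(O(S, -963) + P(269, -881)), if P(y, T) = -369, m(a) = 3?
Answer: -559/188549 ≈ -0.0029647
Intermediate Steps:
O(R, Z) = 17722/559 (O(R, Z) = 2 - (394/(-16 + 3) - 156/(-258)) = 2 - (394/(-13) - 156*(-1/258)) = 2 - (394*(-1/13) + 26/43) = 2 - (-394/13 + 26/43) = 2 - 1*(-16604/559) = 2 + 16604/559 = 17722/559)
1/(O(S, -963) + P(269, -881)) = 1/(17722/559 - 369) = 1/(-188549/559) = -559/188549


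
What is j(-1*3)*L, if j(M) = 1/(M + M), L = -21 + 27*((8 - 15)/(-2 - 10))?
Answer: 7/8 ≈ 0.87500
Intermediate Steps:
L = -21/4 (L = -21 + 27*(-7/(-12)) = -21 + 27*(-7*(-1/12)) = -21 + 27*(7/12) = -21 + 63/4 = -21/4 ≈ -5.2500)
j(M) = 1/(2*M)
j(-1*3)*L = (1/(2*((-1*3))))*(-21/4) = ((1/2)/(-3))*(-21/4) = ((1/2)*(-1/3))*(-21/4) = -1/6*(-21/4) = 7/8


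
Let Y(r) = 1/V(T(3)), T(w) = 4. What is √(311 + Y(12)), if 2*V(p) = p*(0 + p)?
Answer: √4978/4 ≈ 17.639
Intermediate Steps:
V(p) = p²/2 (V(p) = (p*(0 + p))/2 = (p*p)/2 = p²/2)
Y(r) = ⅛ (Y(r) = 1/((½)*4²) = 1/((½)*16) = 1/8 = ⅛)
√(311 + Y(12)) = √(311 + ⅛) = √(2489/8) = √4978/4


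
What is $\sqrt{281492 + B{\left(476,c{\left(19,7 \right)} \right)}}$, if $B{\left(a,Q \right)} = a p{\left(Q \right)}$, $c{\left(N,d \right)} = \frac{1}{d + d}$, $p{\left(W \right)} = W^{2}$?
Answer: $\frac{\sqrt{13793227}}{7} \approx 530.56$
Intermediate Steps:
$c{\left(N,d \right)} = \frac{1}{2 d}$
$B{\left(a,Q \right)} = a Q^{2}$
$\sqrt{281492 + B{\left(476,c{\left(19,7 \right)} \right)}} = \sqrt{281492 + 476 \left(\frac{1}{2 \cdot 7}\right)^{2}} = \sqrt{281492 + 476 \left(\frac{1}{2} \cdot \frac{1}{7}\right)^{2}} = \sqrt{281492 + \frac{476}{196}} = \sqrt{281492 + 476 \cdot \frac{1}{196}} = \sqrt{281492 + \frac{17}{7}} = \sqrt{\frac{1970461}{7}} = \frac{\sqrt{13793227}}{7}$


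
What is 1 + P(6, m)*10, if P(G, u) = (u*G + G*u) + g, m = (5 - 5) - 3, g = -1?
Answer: -369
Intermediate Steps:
m = -3 (m = 0 - 3 = -3)
P(G, u) = -1 + 2*G*u (P(G, u) = (u*G + G*u) - 1 = (G*u + G*u) - 1 = 2*G*u - 1 = -1 + 2*G*u)
1 + P(6, m)*10 = 1 + (-1 + 2*6*(-3))*10 = 1 + (-1 - 36)*10 = 1 - 37*10 = 1 - 370 = -369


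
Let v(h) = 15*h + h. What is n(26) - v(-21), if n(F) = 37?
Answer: 373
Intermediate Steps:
v(h) = 16*h
n(26) - v(-21) = 37 - 16*(-21) = 37 - 1*(-336) = 37 + 336 = 373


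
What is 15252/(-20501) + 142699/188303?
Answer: 53474843/3860399803 ≈ 0.013852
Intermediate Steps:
15252/(-20501) + 142699/188303 = 15252*(-1/20501) + 142699*(1/188303) = -15252/20501 + 142699/188303 = 53474843/3860399803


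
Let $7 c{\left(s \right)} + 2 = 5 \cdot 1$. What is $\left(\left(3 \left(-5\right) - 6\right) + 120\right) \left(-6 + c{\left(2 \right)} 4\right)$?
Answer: $- \frac{2970}{7} \approx -424.29$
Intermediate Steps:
$c{\left(s \right)} = \frac{3}{7}$ ($c{\left(s \right)} = - \frac{2}{7} + \frac{5 \cdot 1}{7} = - \frac{2}{7} + \frac{1}{7} \cdot 5 = - \frac{2}{7} + \frac{5}{7} = \frac{3}{7}$)
$\left(\left(3 \left(-5\right) - 6\right) + 120\right) \left(-6 + c{\left(2 \right)} 4\right) = \left(\left(3 \left(-5\right) - 6\right) + 120\right) \left(-6 + \frac{3}{7} \cdot 4\right) = \left(\left(-15 - 6\right) + 120\right) \left(-6 + \frac{12}{7}\right) = \left(-21 + 120\right) \left(- \frac{30}{7}\right) = 99 \left(- \frac{30}{7}\right) = - \frac{2970}{7}$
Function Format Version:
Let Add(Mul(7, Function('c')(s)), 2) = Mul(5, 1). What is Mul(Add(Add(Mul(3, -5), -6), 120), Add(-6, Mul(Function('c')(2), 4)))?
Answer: Rational(-2970, 7) ≈ -424.29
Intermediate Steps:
Function('c')(s) = Rational(3, 7) (Function('c')(s) = Add(Rational(-2, 7), Mul(Rational(1, 7), Mul(5, 1))) = Add(Rational(-2, 7), Mul(Rational(1, 7), 5)) = Add(Rational(-2, 7), Rational(5, 7)) = Rational(3, 7))
Mul(Add(Add(Mul(3, -5), -6), 120), Add(-6, Mul(Function('c')(2), 4))) = Mul(Add(Add(Mul(3, -5), -6), 120), Add(-6, Mul(Rational(3, 7), 4))) = Mul(Add(Add(-15, -6), 120), Add(-6, Rational(12, 7))) = Mul(Add(-21, 120), Rational(-30, 7)) = Mul(99, Rational(-30, 7)) = Rational(-2970, 7)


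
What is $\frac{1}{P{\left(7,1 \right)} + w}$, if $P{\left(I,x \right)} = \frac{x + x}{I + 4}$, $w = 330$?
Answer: $\frac{11}{3632} \approx 0.0030286$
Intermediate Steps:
$P{\left(I,x \right)} = \frac{2 x}{4 + I}$
$\frac{1}{P{\left(7,1 \right)} + w} = \frac{1}{2 \cdot 1 \frac{1}{4 + 7} + 330} = \frac{1}{2 \cdot 1 \cdot \frac{1}{11} + 330} = \frac{1}{\frac{2}{11} + 330} = \frac{1}{\frac{3632}{11}} = \frac{11}{3632}$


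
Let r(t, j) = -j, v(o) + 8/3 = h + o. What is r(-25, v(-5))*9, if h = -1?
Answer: 78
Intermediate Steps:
v(o) = -11/3 + o (v(o) = -8/3 + (-1 + o) = -11/3 + o)
r(-25, v(-5))*9 = -(-11/3 - 5)*9 = -1*(-26/3)*9 = (26/3)*9 = 78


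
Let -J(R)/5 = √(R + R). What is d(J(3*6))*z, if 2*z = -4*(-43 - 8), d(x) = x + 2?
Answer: -2856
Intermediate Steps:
J(R) = -5*√2*√R (J(R) = -5*√(R + R) = -5*√2*√R)
d(x) = 2 + x
z = 102 (z = (-4*(-43 - 8))/2 = (-4*(-51))/2 = (½)*204 = 102)
d(J(3*6))*z = (2 - 5*√2*√(3*6))*102 = (2 - 5*√2*√18)*102 = (2 - 5*√2*3*√2)*102 = (2 - 30)*102 = -28*102 = -2856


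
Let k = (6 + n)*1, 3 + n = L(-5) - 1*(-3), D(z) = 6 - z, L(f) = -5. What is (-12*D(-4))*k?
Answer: -120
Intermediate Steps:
n = -5 (n = -3 + (-5 - 1*(-3)) = -3 + (-5 + 3) = -3 - 2 = -5)
k = 1 (k = (6 - 5)*1 = 1*1 = 1)
(-12*D(-4))*k = -12*(6 - 1*(-4))*1 = -12*(6 + 4)*1 = -12*10*1 = -120*1 = -120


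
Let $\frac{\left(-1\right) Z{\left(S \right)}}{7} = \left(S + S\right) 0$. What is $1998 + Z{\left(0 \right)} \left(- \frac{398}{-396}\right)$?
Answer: $1998$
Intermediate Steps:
$Z{\left(S \right)} = 0$ ($Z{\left(S \right)} = - 7 \left(S + S\right) 0 = - 7 \cdot 2 S 0 = \left(-7\right) 0 = 0$)
$1998 + Z{\left(0 \right)} \left(- \frac{398}{-396}\right) = 1998 + 0 \left(- \frac{398}{-396}\right) = 1998 + 0 \left(\left(-398\right) \left(- \frac{1}{396}\right)\right) = 1998 + 0 \cdot \frac{199}{198} = 1998 + 0 = 1998$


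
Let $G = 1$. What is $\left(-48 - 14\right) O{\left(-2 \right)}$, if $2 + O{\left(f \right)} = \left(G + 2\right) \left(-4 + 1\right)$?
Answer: $682$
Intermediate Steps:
$O{\left(f \right)} = -11$ ($O{\left(f \right)} = -2 + \left(1 + 2\right) \left(-4 + 1\right) = -2 + 3 \left(-3\right) = -2 - 9 = -11$)
$\left(-48 - 14\right) O{\left(-2 \right)} = \left(-48 - 14\right) \left(-11\right) = \left(-62\right) \left(-11\right) = 682$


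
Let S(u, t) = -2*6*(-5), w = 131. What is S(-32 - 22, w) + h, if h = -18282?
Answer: -18222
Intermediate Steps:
S(u, t) = 60 (S(u, t) = -12*(-5) = 60)
S(-32 - 22, w) + h = 60 - 18282 = -18222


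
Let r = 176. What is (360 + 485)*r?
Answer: 148720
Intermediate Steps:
(360 + 485)*r = (360 + 485)*176 = 845*176 = 148720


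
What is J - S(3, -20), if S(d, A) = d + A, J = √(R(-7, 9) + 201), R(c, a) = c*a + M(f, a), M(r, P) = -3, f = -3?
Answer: 17 + 3*√15 ≈ 28.619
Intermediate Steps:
R(c, a) = -3 + a*c (R(c, a) = c*a - 3 = a*c - 3 = -3 + a*c)
J = 3*√15 (J = √((-3 + 9*(-7)) + 201) = √((-3 - 63) + 201) = √(-66 + 201) = √135 = 3*√15 ≈ 11.619)
S(d, A) = A + d
J - S(3, -20) = 3*√15 - (-20 + 3) = 3*√15 - 1*(-17) = 3*√15 + 17 = 17 + 3*√15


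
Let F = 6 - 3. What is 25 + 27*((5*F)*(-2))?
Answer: -785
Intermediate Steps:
F = 3
25 + 27*((5*F)*(-2)) = 25 + 27*((5*3)*(-2)) = 25 + 27*(15*(-2)) = 25 + 27*(-30) = 25 - 810 = -785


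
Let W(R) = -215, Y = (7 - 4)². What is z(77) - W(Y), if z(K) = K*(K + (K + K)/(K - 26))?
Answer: 325202/51 ≈ 6376.5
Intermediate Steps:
Y = 9 (Y = 3² = 9)
z(K) = K*(K + 2*K/(-26 + K)) (z(K) = K*(K + (2*K)/(-26 + K)) = K*(K + 2*K/(-26 + K)))
z(77) - W(Y) = 77²*(-24 + 77)/(-26 + 77) - 1*(-215) = 5929*53/51 + 215 = 5929*(1/51)*53 + 215 = 314237/51 + 215 = 325202/51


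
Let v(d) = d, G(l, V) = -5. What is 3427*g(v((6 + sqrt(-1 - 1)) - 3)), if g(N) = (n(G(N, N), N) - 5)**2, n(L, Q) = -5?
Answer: 342700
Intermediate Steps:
g(N) = 100 (g(N) = (-5 - 5)**2 = (-10)**2 = 100)
3427*g(v((6 + sqrt(-1 - 1)) - 3)) = 3427*100 = 342700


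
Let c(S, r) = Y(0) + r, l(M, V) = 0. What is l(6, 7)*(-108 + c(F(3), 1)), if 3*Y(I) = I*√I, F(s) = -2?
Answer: 0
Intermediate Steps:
Y(I) = I^(3/2)/3 (Y(I) = (I*√I)/3 = I^(3/2)/3)
c(S, r) = r (c(S, r) = 0^(3/2)/3 + r = (⅓)*0 + r = 0 + r = r)
l(6, 7)*(-108 + c(F(3), 1)) = 0*(-108 + 1) = 0*(-107) = 0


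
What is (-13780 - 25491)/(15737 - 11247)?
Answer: -39271/4490 ≈ -8.7463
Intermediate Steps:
(-13780 - 25491)/(15737 - 11247) = -39271/4490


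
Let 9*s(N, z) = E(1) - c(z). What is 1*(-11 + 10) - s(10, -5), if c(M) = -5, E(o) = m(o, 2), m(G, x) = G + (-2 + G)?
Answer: -14/9 ≈ -1.5556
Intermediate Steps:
m(G, x) = -2 + 2*G
E(o) = -2 + 2*o
s(N, z) = 5/9 (s(N, z) = ((-2 + 2*1) - 1*(-5))/9 = ((-2 + 2) + 5)/9 = (0 + 5)/9 = (⅑)*5 = 5/9)
1*(-11 + 10) - s(10, -5) = 1*(-11 + 10) - 1*5/9 = 1*(-1) - 5/9 = -1 - 5/9 = -14/9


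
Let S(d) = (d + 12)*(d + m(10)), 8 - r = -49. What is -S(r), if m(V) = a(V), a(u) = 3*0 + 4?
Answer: -4209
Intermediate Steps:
r = 57 (r = 8 - 1*(-49) = 8 + 49 = 57)
a(u) = 4 (a(u) = 0 + 4 = 4)
m(V) = 4
S(d) = (4 + d)*(12 + d) (S(d) = (d + 12)*(d + 4) = (12 + d)*(4 + d) = (4 + d)*(12 + d))
-S(r) = -(48 + 57² + 16*57) = -(48 + 3249 + 912) = -1*4209 = -4209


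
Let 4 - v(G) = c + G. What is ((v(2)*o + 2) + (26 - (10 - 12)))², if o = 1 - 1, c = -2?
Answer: 900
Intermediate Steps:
o = 0
v(G) = 6 - G (v(G) = 4 - (-2 + G) = 4 + (2 - G) = 6 - G)
((v(2)*o + 2) + (26 - (10 - 12)))² = (((6 - 1*2)*0 + 2) + (26 - (10 - 12)))² = (((6 - 2)*0 + 2) + (26 - 1*(-2)))² = ((4*0 + 2) + (26 + 2))² = ((0 + 2) + 28)² = (2 + 28)² = 30² = 900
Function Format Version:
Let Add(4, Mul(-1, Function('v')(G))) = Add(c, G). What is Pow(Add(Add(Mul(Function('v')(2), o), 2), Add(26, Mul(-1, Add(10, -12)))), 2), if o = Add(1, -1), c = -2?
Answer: 900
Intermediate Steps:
o = 0
Function('v')(G) = Add(6, Mul(-1, G)) (Function('v')(G) = Add(4, Mul(-1, Add(-2, G))) = Add(4, Add(2, Mul(-1, G))) = Add(6, Mul(-1, G)))
Pow(Add(Add(Mul(Function('v')(2), o), 2), Add(26, Mul(-1, Add(10, -12)))), 2) = Pow(Add(Add(Mul(Add(6, Mul(-1, 2)), 0), 2), Add(26, Mul(-1, Add(10, -12)))), 2) = Pow(Add(Add(Mul(Add(6, -2), 0), 2), Add(26, Mul(-1, -2))), 2) = Pow(Add(Add(Mul(4, 0), 2), Add(26, 2)), 2) = Pow(Add(Add(0, 2), 28), 2) = Pow(Add(2, 28), 2) = Pow(30, 2) = 900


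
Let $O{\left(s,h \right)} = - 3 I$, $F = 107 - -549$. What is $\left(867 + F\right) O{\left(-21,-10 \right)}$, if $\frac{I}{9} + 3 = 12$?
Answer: $-370089$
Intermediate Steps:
$I = 81$ ($I = -27 + 9 \cdot 12 = -27 + 108 = 81$)
$F = 656$ ($F = 107 + 549 = 656$)
$O{\left(s,h \right)} = -243$ ($O{\left(s,h \right)} = \left(-3\right) 81 = -243$)
$\left(867 + F\right) O{\left(-21,-10 \right)} = \left(867 + 656\right) \left(-243\right) = 1523 \left(-243\right) = -370089$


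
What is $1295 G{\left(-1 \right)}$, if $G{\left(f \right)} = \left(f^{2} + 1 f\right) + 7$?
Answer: $9065$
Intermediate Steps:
$G{\left(f \right)} = 7 + f + f^{2}$ ($G{\left(f \right)} = \left(f^{2} + f\right) + 7 = \left(f + f^{2}\right) + 7 = 7 + f + f^{2}$)
$1295 G{\left(-1 \right)} = 1295 \left(7 - 1 + \left(-1\right)^{2}\right) = 1295 \left(7 - 1 + 1\right) = 1295 \cdot 7 = 9065$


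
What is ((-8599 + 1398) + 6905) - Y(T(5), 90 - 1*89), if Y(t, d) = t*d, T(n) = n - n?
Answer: -296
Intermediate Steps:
T(n) = 0
Y(t, d) = d*t
((-8599 + 1398) + 6905) - Y(T(5), 90 - 1*89) = ((-8599 + 1398) + 6905) - (90 - 1*89)*0 = (-7201 + 6905) - (90 - 89)*0 = -296 - 0 = -296 - 1*0 = -296 + 0 = -296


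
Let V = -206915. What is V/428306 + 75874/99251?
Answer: 11960768779/42509798806 ≈ 0.28136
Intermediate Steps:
V/428306 + 75874/99251 = -206915/428306 + 75874/99251 = 11960768779/42509798806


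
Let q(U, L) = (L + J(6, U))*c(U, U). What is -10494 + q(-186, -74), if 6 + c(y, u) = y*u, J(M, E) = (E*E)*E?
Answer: -222584239194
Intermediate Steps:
J(M, E) = E³ (J(M, E) = E²*E = E³)
c(y, u) = -6 + u*y (c(y, u) = -6 + y*u = -6 + u*y)
q(U, L) = (-6 + U²)*(L + U³) (q(U, L) = (L + U³)*(-6 + U*U) = (L + U³)*(-6 + U²) = (-6 + U²)*(L + U³))
-10494 + q(-186, -74) = -10494 + (-6 + (-186)²)*(-74 + (-186)³) = -10494 + (-6 + 34596)*(-74 - 6434856) = -10494 + 34590*(-6434930) = -10494 - 222584228700 = -222584239194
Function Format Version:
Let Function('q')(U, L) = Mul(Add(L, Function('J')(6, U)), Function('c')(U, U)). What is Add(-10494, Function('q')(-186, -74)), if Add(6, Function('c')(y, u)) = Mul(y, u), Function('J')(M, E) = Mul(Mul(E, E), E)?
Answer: -222584239194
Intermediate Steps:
Function('J')(M, E) = Pow(E, 3) (Function('J')(M, E) = Mul(Pow(E, 2), E) = Pow(E, 3))
Function('c')(y, u) = Add(-6, Mul(u, y)) (Function('c')(y, u) = Add(-6, Mul(y, u)) = Add(-6, Mul(u, y)))
Function('q')(U, L) = Mul(Add(-6, Pow(U, 2)), Add(L, Pow(U, 3))) (Function('q')(U, L) = Mul(Add(L, Pow(U, 3)), Add(-6, Mul(U, U))) = Mul(Add(L, Pow(U, 3)), Add(-6, Pow(U, 2))) = Mul(Add(-6, Pow(U, 2)), Add(L, Pow(U, 3))))
Add(-10494, Function('q')(-186, -74)) = Add(-10494, Mul(Add(-6, Pow(-186, 2)), Add(-74, Pow(-186, 3)))) = Add(-10494, Mul(Add(-6, 34596), Add(-74, -6434856))) = Add(-10494, Mul(34590, -6434930)) = Add(-10494, -222584228700) = -222584239194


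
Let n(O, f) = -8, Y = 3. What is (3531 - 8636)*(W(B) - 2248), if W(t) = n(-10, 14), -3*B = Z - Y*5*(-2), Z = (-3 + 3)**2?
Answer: 11516880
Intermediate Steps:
Z = 0 (Z = 0**2 = 0)
B = -10 (B = -(0 - 3*5*(-2))/3 = -(0 - 15*(-2))/3 = -(0 - 1*(-30))/3 = -(0 + 30)/3 = -1/3*30 = -10)
W(t) = -8
(3531 - 8636)*(W(B) - 2248) = (3531 - 8636)*(-8 - 2248) = -5105*(-2256) = 11516880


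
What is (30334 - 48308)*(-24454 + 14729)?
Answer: 174797150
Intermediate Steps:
(30334 - 48308)*(-24454 + 14729) = -17974*(-9725) = 174797150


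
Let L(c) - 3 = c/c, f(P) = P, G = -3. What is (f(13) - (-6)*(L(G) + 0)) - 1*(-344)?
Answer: 381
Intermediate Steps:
L(c) = 4 (L(c) = 3 + c/c = 3 + 1 = 4)
(f(13) - (-6)*(L(G) + 0)) - 1*(-344) = (13 - (-6)*(4 + 0)) - 1*(-344) = (13 - (-6)*4) + 344 = (13 - 1*(-24)) + 344 = (13 + 24) + 344 = 37 + 344 = 381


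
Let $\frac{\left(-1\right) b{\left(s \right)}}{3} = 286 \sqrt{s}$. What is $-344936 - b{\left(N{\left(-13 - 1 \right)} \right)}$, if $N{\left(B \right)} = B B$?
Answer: $-332924$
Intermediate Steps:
$N{\left(B \right)} = B^{2}$
$b{\left(s \right)} = - 858 \sqrt{s}$ ($b{\left(s \right)} = - 3 \cdot 286 \sqrt{s} = - 858 \sqrt{s}$)
$-344936 - b{\left(N{\left(-13 - 1 \right)} \right)} = -344936 - - 858 \sqrt{\left(-13 - 1\right)^{2}} = -344936 - - 858 \sqrt{\left(-14\right)^{2}} = -344936 - - 858 \sqrt{196} = -344936 - \left(-858\right) 14 = -344936 - -12012 = -344936 + 12012 = -332924$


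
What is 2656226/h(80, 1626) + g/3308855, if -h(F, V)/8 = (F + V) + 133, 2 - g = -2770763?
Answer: -874830318655/4867987476 ≈ -179.71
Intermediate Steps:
g = 2770765 (g = 2 - 1*(-2770763) = 2 + 2770763 = 2770765)
h(F, V) = -1064 - 8*F - 8*V (h(F, V) = -8*((F + V) + 133) = -8*(133 + F + V) = -1064 - 8*F - 8*V)
2656226/h(80, 1626) + g/3308855 = 2656226/(-1064 - 8*80 - 8*1626) + 2770765/3308855 = 2656226/(-1064 - 640 - 13008) + 2770765*(1/3308855) = 2656226/(-14712) + 554153/661771 = 2656226*(-1/14712) + 554153/661771 = -1328113/7356 + 554153/661771 = -874830318655/4867987476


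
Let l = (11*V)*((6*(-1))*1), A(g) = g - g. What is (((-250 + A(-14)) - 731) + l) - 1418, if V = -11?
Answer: -1673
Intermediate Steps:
A(g) = 0
l = 726 (l = (11*(-11))*((6*(-1))*1) = -(-726) = -121*(-6) = 726)
(((-250 + A(-14)) - 731) + l) - 1418 = (((-250 + 0) - 731) + 726) - 1418 = ((-250 - 731) + 726) - 1418 = (-981 + 726) - 1418 = -255 - 1418 = -1673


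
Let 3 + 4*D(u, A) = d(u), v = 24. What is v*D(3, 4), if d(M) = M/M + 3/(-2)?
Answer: -21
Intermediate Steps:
d(M) = -½ (d(M) = 1 + 3*(-½) = 1 - 3/2 = -½)
D(u, A) = -7/8 (D(u, A) = -¾ + (¼)*(-½) = -¾ - ⅛ = -7/8)
v*D(3, 4) = 24*(-7/8) = -21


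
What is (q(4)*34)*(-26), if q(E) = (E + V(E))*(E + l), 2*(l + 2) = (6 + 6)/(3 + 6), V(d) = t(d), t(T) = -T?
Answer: 0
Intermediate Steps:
V(d) = -d
l = -4/3 (l = -2 + ((6 + 6)/(3 + 6))/2 = -2 + (12/9)/2 = -2 + (12*(⅑))/2 = -2 + (½)*(4/3) = -2 + ⅔ = -4/3 ≈ -1.3333)
q(E) = 0 (q(E) = (E - E)*(E - 4/3) = 0*(-4/3 + E) = 0)
(q(4)*34)*(-26) = (0*34)*(-26) = 0*(-26) = 0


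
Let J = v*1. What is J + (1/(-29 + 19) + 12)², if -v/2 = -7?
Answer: 15561/100 ≈ 155.61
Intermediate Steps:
v = 14 (v = -2*(-7) = 14)
J = 14 (J = 14*1 = 14)
J + (1/(-29 + 19) + 12)² = 14 + (1/(-29 + 19) + 12)² = 14 + (1/(-10) + 12)² = 14 + (-⅒ + 12)² = 14 + (119/10)² = 14 + 14161/100 = 15561/100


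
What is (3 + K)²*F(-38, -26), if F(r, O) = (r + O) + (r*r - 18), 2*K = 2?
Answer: 21792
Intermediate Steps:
K = 1 (K = (½)*2 = 1)
F(r, O) = -18 + O + r + r² (F(r, O) = (O + r) + (r² - 18) = (O + r) + (-18 + r²) = -18 + O + r + r²)
(3 + K)²*F(-38, -26) = (3 + 1)²*(-18 - 26 - 38 + (-38)²) = 4²*(-18 - 26 - 38 + 1444) = 16*1362 = 21792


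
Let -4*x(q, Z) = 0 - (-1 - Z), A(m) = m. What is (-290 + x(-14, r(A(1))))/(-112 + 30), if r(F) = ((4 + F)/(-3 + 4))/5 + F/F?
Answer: 1163/328 ≈ 3.5457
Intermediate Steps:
r(F) = 9/5 + F/5 (r(F) = ((4 + F)/1)*(1/5) + 1 = ((4 + F)*1)*(1/5) + 1 = (4 + F)*(1/5) + 1 = (4/5 + F/5) + 1 = 9/5 + F/5)
x(q, Z) = -1/4 - Z/4 (x(q, Z) = -(0 - (-1 - Z))/4 = -(0 + (1 + Z))/4 = -(1 + Z)/4 = -1/4 - Z/4)
(-290 + x(-14, r(A(1))))/(-112 + 30) = (-290 + (-1/4 - (9/5 + (1/5)*1)/4))/(-112 + 30) = (-290 + (-1/4 - (9/5 + 1/5)/4))/(-82) = (-290 + (-1/4 - 1/4*2))*(-1/82) = (-290 + (-1/4 - 1/2))*(-1/82) = (-290 - 3/4)*(-1/82) = -1163/4*(-1/82) = 1163/328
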